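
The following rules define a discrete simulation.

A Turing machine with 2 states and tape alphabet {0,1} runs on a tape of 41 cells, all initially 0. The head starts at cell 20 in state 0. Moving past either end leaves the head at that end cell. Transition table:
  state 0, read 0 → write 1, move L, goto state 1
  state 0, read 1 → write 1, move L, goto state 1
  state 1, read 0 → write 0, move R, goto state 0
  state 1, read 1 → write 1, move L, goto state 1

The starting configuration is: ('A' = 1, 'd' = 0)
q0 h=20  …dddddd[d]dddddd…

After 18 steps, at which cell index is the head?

20

0) q0 h=20  …dddddd[d]dddddd…
1) q1 h=19  …dddddd[d]Addddd…
2) q0 h=20  …dddddd[A]dddddd…
3) q1 h=19  …dddddd[d]Addddd…
4) q0 h=20  …dddddd[A]dddddd…
5) q1 h=19  …dddddd[d]Addddd…
6) q0 h=20  …dddddd[A]dddddd…
7) q1 h=19  …dddddd[d]Addddd…
8) q0 h=20  …dddddd[A]dddddd…
9) q1 h=19  …dddddd[d]Addddd…
10) q0 h=20  …dddddd[A]dddddd…
11) q1 h=19  …dddddd[d]Addddd…
12) q0 h=20  …dddddd[A]dddddd…
13) q1 h=19  …dddddd[d]Addddd…
14) q0 h=20  …dddddd[A]dddddd…
15) q1 h=19  …dddddd[d]Addddd…
16) q0 h=20  …dddddd[A]dddddd…
17) q1 h=19  …dddddd[d]Addddd…
18) q0 h=20  …dddddd[A]dddddd…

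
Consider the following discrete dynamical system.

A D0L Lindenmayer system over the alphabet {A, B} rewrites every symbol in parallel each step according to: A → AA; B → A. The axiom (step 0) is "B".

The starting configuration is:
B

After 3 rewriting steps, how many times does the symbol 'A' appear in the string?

4

[0] B
[1] A
[2] AA
[3] AAAA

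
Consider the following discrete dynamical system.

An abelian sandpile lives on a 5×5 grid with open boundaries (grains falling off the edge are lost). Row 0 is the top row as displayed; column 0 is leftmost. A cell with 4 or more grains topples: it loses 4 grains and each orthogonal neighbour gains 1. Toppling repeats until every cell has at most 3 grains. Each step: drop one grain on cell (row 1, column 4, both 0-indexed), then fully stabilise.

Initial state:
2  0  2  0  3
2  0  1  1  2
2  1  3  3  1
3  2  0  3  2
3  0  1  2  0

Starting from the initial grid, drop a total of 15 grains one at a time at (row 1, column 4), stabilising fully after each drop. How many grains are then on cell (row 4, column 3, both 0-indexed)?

[0] 2  0  2  0  3
2  0  1  1  2
2  1  3  3  1
3  2  0  3  2
3  0  1  2  0
[1] 2  0  2  0  3
2  0  1  1  3
2  1  3  3  1
3  2  0  3  2
3  0  1  2  0
[2] 2  0  2  1  0
2  0  1  2  1
2  1  3  3  2
3  2  0  3  2
3  0  1  2  0
[3] 2  0  2  1  0
2  0  1  2  2
2  1  3  3  2
3  2  0  3  2
3  0  1  2  0
[4] 2  0  2  1  0
2  0  1  2  3
2  1  3  3  2
3  2  0  3  2
3  0  1  2  0
[5] 2  0  2  1  1
2  0  1  3  0
2  1  3  3  3
3  2  0  3  2
3  0  1  2  0
[6] 2  0  2  1  1
2  0  1  3  1
2  1  3  3  3
3  2  0  3  2
3  0  1  2  0
[7] 2  0  2  1  1
2  0  1  3  2
2  1  3  3  3
3  2  0  3  2
3  0  1  2  0
[8] 2  0  2  1  1
2  0  1  3  3
2  1  3  3  3
3  2  0  3  2
3  0  1  2  0
[9] 2  0  2  2  2
2  0  3  1  2
2  2  0  3  2
3  2  2  1  0
3  0  1  3  1
[10] 2  0  2  2  2
2  0  3  1  3
2  2  0  3  2
3  2  2  1  0
3  0  1  3  1
[11] 2  0  2  2  3
2  0  3  2  0
2  2  0  3  3
3  2  2  1  0
3  0  1  3  1
[12] 2  0  2  2  3
2  0  3  2  1
2  2  0  3  3
3  2  2  1  0
3  0  1  3  1
[13] 2  0  2  2  3
2  0  3  2  2
2  2  0  3  3
3  2  2  1  0
3  0  1  3  1
[14] 2  0  2  2  3
2  0  3  2  3
2  2  0  3  3
3  2  2  1  0
3  0  1  3  1
[15] 2  1  0  1  1
2  1  1  2  3
2  2  2  1  1
3  2  2  2  1
3  0  1  3  1

3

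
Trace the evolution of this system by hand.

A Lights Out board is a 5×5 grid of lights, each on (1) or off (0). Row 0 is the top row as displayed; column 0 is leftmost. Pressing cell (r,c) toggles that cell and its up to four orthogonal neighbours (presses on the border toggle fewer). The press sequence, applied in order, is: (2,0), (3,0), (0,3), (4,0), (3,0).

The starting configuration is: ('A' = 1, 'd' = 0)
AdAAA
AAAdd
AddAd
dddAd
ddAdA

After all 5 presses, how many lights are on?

11

gen 0: AdAAA
AAAdd
AddAd
dddAd
ddAdA
gen 1: AdAAA
dAAdd
dAdAd
AddAd
ddAdA
gen 2: AdAAA
dAAdd
AAdAd
dAdAd
AdAdA
gen 3: Adddd
dAAAd
AAdAd
dAdAd
AdAdA
gen 4: Adddd
dAAAd
AAdAd
AAdAd
dAAdA
gen 5: Adddd
dAAAd
dAdAd
dddAd
AAAdA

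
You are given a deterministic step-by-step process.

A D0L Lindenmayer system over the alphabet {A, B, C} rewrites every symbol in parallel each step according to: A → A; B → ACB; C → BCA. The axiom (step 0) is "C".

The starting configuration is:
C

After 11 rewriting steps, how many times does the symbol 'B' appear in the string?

k=0  C
k=1  BCA
k=2  ACBBCAA
k=3  ABCAACBACBBCAAA
k=4  AACBBCAAABCAACBABCAACBACBBCAAAA
k=5  AABCAACBACBBCAAAAACBBCAAABCAACBAACBBCAAABCAACBABCAACBACBBCAAAAA
k=6  AAACBBCAAABCAACBABCAACBACBBCAAAAAABCAACBACBBCAAAAACBBCAAAB…CBACBBCAAAAACBBCAAABCAACBAACBBCAAABCAACBABCAACBACBBCAAAAAA  (len 127)
k=7  AAABCAACBACBBCAAAAACBBCAAABCAACBAACBBCAAABCAACBABCAACBACBB…BACBBCAAAAACBBCAAABCAACBAACBBCAAABCAACBABCAACBACBBCAAAAAAA  (len 255)
k=8  AAAACBBCAAABCAACBABCAACBACBBCAAAAAABCAACBACBBCAAAAACBBCAAA…ACBBCAAAAACBBCAAABCAACBAACBBCAAABCAACBABCAACBACBBCAAAAAAAA  (len 511)
k=9  AAAABCAACBACBBCAAAAACBBCAAABCAACBAACBBCAAABCAACBABCAACBACB…CBBCAAAAACBBCAAABCAACBAACBBCAAABCAACBABCAACBACBBCAAAAAAAAA  (len 1023)
k=10  AAAAACBBCAAABCAACBABCAACBACBBCAAAAAABCAACBACBBCAAAAACBBCAA…BBCAAAAACBBCAAABCAACBAACBBCAAABCAACBABCAACBACBBCAAAAAAAAAA  (len 2047)
k=11  AAAAABCAACBACBBCAAAAACBBCAAABCAACBAACBBCAAABCAACBABCAACBAC…BCAAAAACBBCAAABCAACBAACBBCAAABCAACBABCAACBACBBCAAAAAAAAAAA  (len 4095)

1024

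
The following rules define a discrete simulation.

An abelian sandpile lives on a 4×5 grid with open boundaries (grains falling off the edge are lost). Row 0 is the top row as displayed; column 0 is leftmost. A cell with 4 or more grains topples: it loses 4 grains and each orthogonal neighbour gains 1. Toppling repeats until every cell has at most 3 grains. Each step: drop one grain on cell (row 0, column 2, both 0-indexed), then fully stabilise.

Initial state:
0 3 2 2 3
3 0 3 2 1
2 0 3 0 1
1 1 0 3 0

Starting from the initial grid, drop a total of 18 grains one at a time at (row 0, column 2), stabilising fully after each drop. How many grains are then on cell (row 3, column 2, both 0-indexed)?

1

t=0: 0 3 2 2 3
3 0 3 2 1
2 0 3 0 1
1 1 0 3 0
t=1: 0 3 3 2 3
3 0 3 2 1
2 0 3 0 1
1 1 0 3 0
t=2: 1 0 2 3 3
3 2 1 3 1
2 1 0 1 1
1 1 1 3 0
t=3: 1 0 3 3 3
3 2 1 3 1
2 1 0 1 1
1 1 1 3 0
t=4: 1 1 1 2 0
3 2 3 0 3
2 1 0 2 1
1 1 1 3 0
t=5: 1 1 2 2 0
3 2 3 0 3
2 1 0 2 1
1 1 1 3 0
t=6: 1 1 3 2 0
3 2 3 0 3
2 1 0 2 1
1 1 1 3 0
t=7: 1 2 1 3 0
3 3 0 1 3
2 1 1 2 1
1 1 1 3 0
t=8: 1 2 2 3 0
3 3 0 1 3
2 1 1 2 1
1 1 1 3 0
t=9: 1 2 3 3 0
3 3 0 1 3
2 1 1 2 1
1 1 1 3 0
t=10: 1 3 1 0 1
3 3 1 2 3
2 1 1 2 1
1 1 1 3 0
t=11: 1 3 2 0 1
3 3 1 2 3
2 1 1 2 1
1 1 1 3 0
t=12: 1 3 3 0 1
3 3 1 2 3
2 1 1 2 1
1 1 1 3 0
t=13: 3 1 1 1 1
0 1 3 2 3
3 2 1 2 1
1 1 1 3 0
t=14: 3 1 2 1 1
0 1 3 2 3
3 2 1 2 1
1 1 1 3 0
t=15: 3 1 3 1 1
0 1 3 2 3
3 2 1 2 1
1 1 1 3 0
t=16: 3 2 1 2 1
0 2 0 3 3
3 2 2 2 1
1 1 1 3 0
t=17: 3 2 2 2 1
0 2 0 3 3
3 2 2 2 1
1 1 1 3 0
t=18: 3 2 3 2 1
0 2 0 3 3
3 2 2 2 1
1 1 1 3 0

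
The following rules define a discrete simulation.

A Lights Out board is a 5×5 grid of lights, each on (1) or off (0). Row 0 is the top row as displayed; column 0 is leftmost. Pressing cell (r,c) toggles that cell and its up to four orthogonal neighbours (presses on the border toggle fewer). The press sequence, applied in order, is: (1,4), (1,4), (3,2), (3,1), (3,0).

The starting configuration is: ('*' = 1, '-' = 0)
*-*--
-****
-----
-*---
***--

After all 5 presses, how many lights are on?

10

k=0  *-*--
-****
-----
-*---
***--
k=1  *-*-*
-**--
----*
-*---
***--
k=2  *-*--
-****
-----
-*---
***--
k=3  *-*--
-****
--*--
--**-
**---
k=4  *-*--
-****
-**--
**-*-
*----
k=5  *-*--
-****
***--
---*-
-----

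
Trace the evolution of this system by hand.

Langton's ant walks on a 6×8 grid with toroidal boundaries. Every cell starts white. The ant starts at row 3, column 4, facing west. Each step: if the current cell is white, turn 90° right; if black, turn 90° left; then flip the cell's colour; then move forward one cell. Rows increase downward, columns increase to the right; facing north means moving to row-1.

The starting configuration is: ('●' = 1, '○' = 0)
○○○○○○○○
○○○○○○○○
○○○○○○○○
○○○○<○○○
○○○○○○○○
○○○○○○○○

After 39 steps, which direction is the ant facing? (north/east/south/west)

step 0: ○○○○○○○○
○○○○○○○○
○○○○○○○○
○○○○<○○○
○○○○○○○○
○○○○○○○○
step 1: ○○○○○○○○
○○○○○○○○
○○○○^○○○
○○○○●○○○
○○○○○○○○
○○○○○○○○
step 2: ○○○○○○○○
○○○○○○○○
○○○○●>○○
○○○○●○○○
○○○○○○○○
○○○○○○○○
step 3: ○○○○○○○○
○○○○○○○○
○○○○●●○○
○○○○●v○○
○○○○○○○○
○○○○○○○○
step 4: ○○○○○○○○
○○○○○○○○
○○○○●●○○
○○○○<●○○
○○○○○○○○
○○○○○○○○
step 5: ○○○○○○○○
○○○○○○○○
○○○○●●○○
○○○○○●○○
○○○○v○○○
○○○○○○○○
step 6: ○○○○○○○○
○○○○○○○○
○○○○●●○○
○○○○○●○○
○○○<●○○○
○○○○○○○○
step 7: ○○○○○○○○
○○○○○○○○
○○○○●●○○
○○○^○●○○
○○○●●○○○
○○○○○○○○
step 8: ○○○○○○○○
○○○○○○○○
○○○○●●○○
○○○●>●○○
○○○●●○○○
○○○○○○○○
step 9: ○○○○○○○○
○○○○○○○○
○○○○●●○○
○○○●●●○○
○○○●v○○○
○○○○○○○○
step 10: ○○○○○○○○
○○○○○○○○
○○○○●●○○
○○○●●●○○
○○○●○>○○
○○○○○○○○
step 11: ○○○○○○○○
○○○○○○○○
○○○○●●○○
○○○●●●○○
○○○●○●○○
○○○○○v○○
step 12: ○○○○○○○○
○○○○○○○○
○○○○●●○○
○○○●●●○○
○○○●○●○○
○○○○<●○○
step 13: ○○○○○○○○
○○○○○○○○
○○○○●●○○
○○○●●●○○
○○○●^●○○
○○○○●●○○
step 14: ○○○○○○○○
○○○○○○○○
○○○○●●○○
○○○●●●○○
○○○●●>○○
○○○○●●○○
step 15: ○○○○○○○○
○○○○○○○○
○○○○●●○○
○○○●●^○○
○○○●●○○○
○○○○●●○○
step 16: ○○○○○○○○
○○○○○○○○
○○○○●●○○
○○○●<○○○
○○○●●○○○
○○○○●●○○
step 17: ○○○○○○○○
○○○○○○○○
○○○○●●○○
○○○●○○○○
○○○●v○○○
○○○○●●○○
step 18: ○○○○○○○○
○○○○○○○○
○○○○●●○○
○○○●○○○○
○○○●○>○○
○○○○●●○○
step 19: ○○○○○○○○
○○○○○○○○
○○○○●●○○
○○○●○○○○
○○○●○●○○
○○○○●v○○
step 20: ○○○○○○○○
○○○○○○○○
○○○○●●○○
○○○●○○○○
○○○●○●○○
○○○○●○>○
step 21: ○○○○○○v○
○○○○○○○○
○○○○●●○○
○○○●○○○○
○○○●○●○○
○○○○●○●○
step 22: ○○○○○<●○
○○○○○○○○
○○○○●●○○
○○○●○○○○
○○○●○●○○
○○○○●○●○
step 23: ○○○○○●●○
○○○○○○○○
○○○○●●○○
○○○●○○○○
○○○●○●○○
○○○○●^●○
step 24: ○○○○○●●○
○○○○○○○○
○○○○●●○○
○○○●○○○○
○○○●○●○○
○○○○●●>○
step 25: ○○○○○●●○
○○○○○○○○
○○○○●●○○
○○○●○○○○
○○○●○●^○
○○○○●●○○
step 26: ○○○○○●●○
○○○○○○○○
○○○○●●○○
○○○●○○○○
○○○●○●●>
○○○○●●○○
step 27: ○○○○○●●○
○○○○○○○○
○○○○●●○○
○○○●○○○○
○○○●○●●●
○○○○●●○v
step 28: ○○○○○●●○
○○○○○○○○
○○○○●●○○
○○○●○○○○
○○○●○●●●
○○○○●●<●
step 29: ○○○○○●●○
○○○○○○○○
○○○○●●○○
○○○●○○○○
○○○●○●^●
○○○○●●●●
step 30: ○○○○○●●○
○○○○○○○○
○○○○●●○○
○○○●○○○○
○○○●○<○●
○○○○●●●●
step 31: ○○○○○●●○
○○○○○○○○
○○○○●●○○
○○○●○○○○
○○○●○○○●
○○○○●v●●
step 32: ○○○○○●●○
○○○○○○○○
○○○○●●○○
○○○●○○○○
○○○●○○○●
○○○○●○>●
step 33: ○○○○○●●○
○○○○○○○○
○○○○●●○○
○○○●○○○○
○○○●○○^●
○○○○●○○●
step 34: ○○○○○●●○
○○○○○○○○
○○○○●●○○
○○○●○○○○
○○○●○○●>
○○○○●○○●
step 35: ○○○○○●●○
○○○○○○○○
○○○○●●○○
○○○●○○○^
○○○●○○●○
○○○○●○○●
step 36: ○○○○○●●○
○○○○○○○○
○○○○●●○○
>○○●○○○●
○○○●○○●○
○○○○●○○●
step 37: ○○○○○●●○
○○○○○○○○
○○○○●●○○
●○○●○○○●
v○○●○○●○
○○○○●○○●
step 38: ○○○○○●●○
○○○○○○○○
○○○○●●○○
●○○●○○○●
●○○●○○●<
○○○○●○○●
step 39: ○○○○○●●○
○○○○○○○○
○○○○●●○○
●○○●○○○^
●○○●○○●●
○○○○●○○●

north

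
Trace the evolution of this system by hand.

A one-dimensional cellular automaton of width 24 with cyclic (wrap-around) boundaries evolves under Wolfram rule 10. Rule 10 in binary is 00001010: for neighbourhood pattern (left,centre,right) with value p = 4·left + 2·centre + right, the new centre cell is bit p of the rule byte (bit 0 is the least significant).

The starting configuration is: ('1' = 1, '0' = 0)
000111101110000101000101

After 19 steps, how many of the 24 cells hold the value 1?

5

step 0: 000111101110000101000101
step 1: 001100001000001000001000
step 2: 011000010000010000010000
step 3: 110000100000100000100000
step 4: 100001000001000001000001
step 5: 000010000010000010000011
step 6: 000100000100000100000110
step 7: 001000001000001000001100
step 8: 010000010000010000011000
step 9: 100000100000100000110000
step 10: 000001000001000001100001
step 11: 000010000010000011000010
step 12: 000100000100000110000100
step 13: 001000001000001100001000
step 14: 010000010000011000010000
step 15: 100000100000110000100000
step 16: 000001000001100001000001
step 17: 000010000011000010000010
step 18: 000100000110000100000100
step 19: 001000001100001000001000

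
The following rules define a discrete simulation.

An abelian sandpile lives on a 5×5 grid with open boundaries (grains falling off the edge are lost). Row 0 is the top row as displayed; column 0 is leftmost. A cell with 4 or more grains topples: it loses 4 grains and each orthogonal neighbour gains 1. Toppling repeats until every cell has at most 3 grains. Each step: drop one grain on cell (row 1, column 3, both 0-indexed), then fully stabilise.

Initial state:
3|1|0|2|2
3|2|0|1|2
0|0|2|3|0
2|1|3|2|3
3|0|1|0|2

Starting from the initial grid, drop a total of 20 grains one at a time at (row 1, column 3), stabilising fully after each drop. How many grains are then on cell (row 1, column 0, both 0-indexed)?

gen 0: 3|1|0|2|2
3|2|0|1|2
0|0|2|3|0
2|1|3|2|3
3|0|1|0|2
gen 1: 3|1|0|2|2
3|2|0|2|2
0|0|2|3|0
2|1|3|2|3
3|0|1|0|2
gen 2: 3|1|0|2|2
3|2|0|3|2
0|0|2|3|0
2|1|3|2|3
3|0|1|0|2
gen 3: 3|1|0|3|2
3|2|1|1|3
0|0|3|0|1
2|1|3|3|3
3|0|1|0|2
gen 4: 3|1|0|3|2
3|2|1|2|3
0|0|3|0|1
2|1|3|3|3
3|0|1|0|2
gen 5: 3|1|0|3|2
3|2|1|3|3
0|0|3|0|1
2|1|3|3|3
3|0|1|0|2
gen 6: 3|1|1|1|0
3|2|2|2|1
0|0|3|1|2
2|1|3|3|3
3|0|1|0|2
gen 7: 3|1|1|1|0
3|2|2|3|1
0|0|3|1|2
2|1|3|3|3
3|0|1|0|2
gen 8: 3|1|1|2|0
3|2|3|0|2
0|0|3|2|2
2|1|3|3|3
3|0|1|0|2
gen 9: 3|1|1|2|0
3|2|3|1|2
0|0|3|2|2
2|1|3|3|3
3|0|1|0|2
gen 10: 3|1|1|2|0
3|2|3|2|2
0|0|3|2|2
2|1|3|3|3
3|0|1|0|2
gen 11: 3|1|1|2|0
3|2|3|3|2
0|0|3|2|2
2|1|3|3|3
3|0|1|0|2
gen 12: 3|1|2|3|1
3|3|1|3|0
0|1|2|2|1
2|2|1|2|1
3|0|2|1|3
gen 13: 3|1|3|0|2
3|3|2|1|1
0|1|2|3|1
2|2|1|2|1
3|0|2|1|3
gen 14: 3|1|3|0|2
3|3|2|2|1
0|1|2|3|1
2|2|1|2|1
3|0|2|1|3
gen 15: 3|1|3|0|2
3|3|2|3|1
0|1|2|3|1
2|2|1|2|1
3|0|2|1|3
gen 16: 3|1|3|1|2
3|3|3|1|2
0|1|3|0|2
2|2|1|3|1
3|0|2|1|3
gen 17: 3|1|3|1|2
3|3|3|2|2
0|1|3|0|2
2|2|1|3|1
3|0|2|1|3
gen 18: 3|1|3|1|2
3|3|3|3|2
0|1|3|0|2
2|2|1|3|1
3|0|2|1|3
gen 19: 1|0|1|3|2
1|2|3|1|3
1|3|0|2|2
2|2|2|3|1
3|0|2|1|3
gen 20: 1|0|1|3|2
1|2|3|2|3
1|3|0|2|2
2|2|2|3|1
3|0|2|1|3

1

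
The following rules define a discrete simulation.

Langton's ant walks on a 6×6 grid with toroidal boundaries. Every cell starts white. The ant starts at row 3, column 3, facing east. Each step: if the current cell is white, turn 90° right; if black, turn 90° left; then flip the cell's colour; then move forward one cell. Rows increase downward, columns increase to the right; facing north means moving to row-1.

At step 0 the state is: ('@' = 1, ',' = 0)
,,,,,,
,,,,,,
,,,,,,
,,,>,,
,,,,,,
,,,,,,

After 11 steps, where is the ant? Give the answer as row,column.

1,2

0) ,,,,,,
,,,,,,
,,,,,,
,,,>,,
,,,,,,
,,,,,,
1) ,,,,,,
,,,,,,
,,,,,,
,,,@,,
,,,v,,
,,,,,,
2) ,,,,,,
,,,,,,
,,,,,,
,,,@,,
,,<@,,
,,,,,,
3) ,,,,,,
,,,,,,
,,,,,,
,,^@,,
,,@@,,
,,,,,,
4) ,,,,,,
,,,,,,
,,,,,,
,,@>,,
,,@@,,
,,,,,,
5) ,,,,,,
,,,,,,
,,,^,,
,,@,,,
,,@@,,
,,,,,,
6) ,,,,,,
,,,,,,
,,,@>,
,,@,,,
,,@@,,
,,,,,,
7) ,,,,,,
,,,,,,
,,,@@,
,,@,v,
,,@@,,
,,,,,,
8) ,,,,,,
,,,,,,
,,,@@,
,,@<@,
,,@@,,
,,,,,,
9) ,,,,,,
,,,,,,
,,,^@,
,,@@@,
,,@@,,
,,,,,,
10) ,,,,,,
,,,,,,
,,<,@,
,,@@@,
,,@@,,
,,,,,,
11) ,,,,,,
,,^,,,
,,@,@,
,,@@@,
,,@@,,
,,,,,,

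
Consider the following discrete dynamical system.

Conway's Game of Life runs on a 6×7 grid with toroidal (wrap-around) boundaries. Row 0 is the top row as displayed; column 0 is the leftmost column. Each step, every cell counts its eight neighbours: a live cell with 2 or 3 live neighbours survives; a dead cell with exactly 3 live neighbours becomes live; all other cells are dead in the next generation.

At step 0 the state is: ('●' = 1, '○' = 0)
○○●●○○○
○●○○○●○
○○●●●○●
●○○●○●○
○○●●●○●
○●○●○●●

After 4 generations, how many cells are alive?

4

t=0: ○○●●○○○
○●○○○●○
○○●●●○●
●○○●○●○
○○●●●○●
○●○●○●●
t=1: ●●○●○●●
○●○○○●○
●●●●○○●
●●○○○○○
○●○○○○○
●●○○○●●
t=2: ○○○○○○○
○○○●○●○
○○○○○○●
○○○○○○●
○○●○○○○
○○○○●●○
t=3: ○○○○○●○
○○○○○○○
○○○○○●●
○○○○○○○
○○○○○●○
○○○○○○○
t=4: ○○○○○○○
○○○○○●●
○○○○○○○
○○○○○●●
○○○○○○○
○○○○○○○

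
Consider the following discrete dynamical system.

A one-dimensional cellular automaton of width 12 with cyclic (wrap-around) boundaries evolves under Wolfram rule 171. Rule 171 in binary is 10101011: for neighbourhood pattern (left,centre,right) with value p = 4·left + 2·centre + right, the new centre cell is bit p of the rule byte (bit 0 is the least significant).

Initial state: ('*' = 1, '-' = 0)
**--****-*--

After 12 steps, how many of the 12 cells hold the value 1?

step 0: **--****-*--
step 1: *--****-*--*
step 2: --****-*--**
step 3: -****-*--**-
step 4: ****-*--**--
step 5: ***-*--**--*
step 6: **-*--**--**
step 7: *-*--**--***
step 8: -*--**--****
step 9: *--**--****-
step 10: --**--****-*
step 11: -**--****-*-
step 12: **--****-*--

7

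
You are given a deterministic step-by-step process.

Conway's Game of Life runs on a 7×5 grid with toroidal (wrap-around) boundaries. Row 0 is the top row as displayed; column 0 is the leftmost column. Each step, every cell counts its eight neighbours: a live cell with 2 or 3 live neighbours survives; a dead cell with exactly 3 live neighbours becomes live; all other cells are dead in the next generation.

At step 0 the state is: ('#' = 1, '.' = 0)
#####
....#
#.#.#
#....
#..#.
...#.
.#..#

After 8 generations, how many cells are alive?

18

gen 0: #####
....#
#.#.#
#....
#..#.
...#.
.#..#
gen 1: .##..
.....
##.##
#..#.
.....
#.##.
.#...
gen 2: .##..
...##
####.
####.
.###.
.##..
#..#.
gen 3: ###..
....#
.....
.....
....#
#...#
#..#.
gen 4: ####.
##...
.....
.....
#...#
#..#.
..##.
gen 5: #..#.
#...#
.....
.....
#...#
####.
#....
gen 6: ##...
#...#
.....
.....
#.###
..##.
#..#.
gen 7: .#...
##..#
.....
...##
.##.#
#....
#..#.
gen 8: .##..
##...
...#.
#.###
.##.#
#.##.
##..#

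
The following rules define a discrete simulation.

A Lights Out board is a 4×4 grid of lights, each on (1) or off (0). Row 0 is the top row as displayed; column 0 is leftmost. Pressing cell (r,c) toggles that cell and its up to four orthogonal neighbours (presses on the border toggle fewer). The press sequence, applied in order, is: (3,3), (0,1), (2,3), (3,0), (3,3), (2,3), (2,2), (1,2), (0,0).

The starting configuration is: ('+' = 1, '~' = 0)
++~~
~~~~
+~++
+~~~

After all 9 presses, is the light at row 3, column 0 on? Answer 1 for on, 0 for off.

gen 0: ++~~
~~~~
+~++
+~~~
gen 1: ++~~
~~~~
+~+~
+~++
gen 2: ~~+~
~+~~
+~+~
+~++
gen 3: ~~+~
~+~+
+~~+
+~+~
gen 4: ~~+~
~+~+
~~~+
~++~
gen 5: ~~+~
~+~+
~~~~
~+~+
gen 6: ~~+~
~+~~
~~++
~+~~
gen 7: ~~+~
~++~
~+~~
~++~
gen 8: ~~~~
~~~+
~++~
~++~
gen 9: ++~~
+~~+
~++~
~++~

0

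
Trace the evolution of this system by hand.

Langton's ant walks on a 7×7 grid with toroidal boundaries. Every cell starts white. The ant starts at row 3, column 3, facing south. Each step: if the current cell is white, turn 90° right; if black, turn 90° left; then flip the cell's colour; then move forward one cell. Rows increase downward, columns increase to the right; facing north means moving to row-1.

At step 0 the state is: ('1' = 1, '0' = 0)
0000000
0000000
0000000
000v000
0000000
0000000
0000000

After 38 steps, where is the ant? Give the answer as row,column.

0,4

0) 0000000
0000000
0000000
000v000
0000000
0000000
0000000
1) 0000000
0000000
0000000
00<1000
0000000
0000000
0000000
2) 0000000
0000000
00^0000
0011000
0000000
0000000
0000000
3) 0000000
0000000
001>000
0011000
0000000
0000000
0000000
4) 0000000
0000000
0011000
001v000
0000000
0000000
0000000
5) 0000000
0000000
0011000
0010>00
0000000
0000000
0000000
6) 0000000
0000000
0011000
0010100
0000v00
0000000
0000000
7) 0000000
0000000
0011000
0010100
000<100
0000000
0000000
8) 0000000
0000000
0011000
001^100
0001100
0000000
0000000
9) 0000000
0000000
0011000
0011>00
0001100
0000000
0000000
10) 0000000
0000000
0011^00
0011000
0001100
0000000
0000000
11) 0000000
0000000
00111>0
0011000
0001100
0000000
0000000
12) 0000000
0000000
0011110
00110v0
0001100
0000000
0000000
13) 0000000
0000000
0011110
0011<10
0001100
0000000
0000000
14) 0000000
0000000
0011^10
0011110
0001100
0000000
0000000
15) 0000000
0000000
001<010
0011110
0001100
0000000
0000000
16) 0000000
0000000
0010010
001v110
0001100
0000000
0000000
17) 0000000
0000000
0010010
0010>10
0001100
0000000
0000000
18) 0000000
0000000
0010^10
0010010
0001100
0000000
0000000
19) 0000000
0000000
00101>0
0010010
0001100
0000000
0000000
20) 0000000
00000^0
0010100
0010010
0001100
0000000
0000000
21) 0000000
000001>
0010100
0010010
0001100
0000000
0000000
22) 0000000
0000011
001010v
0010010
0001100
0000000
0000000
23) 0000000
0000011
00101<1
0010010
0001100
0000000
0000000
24) 0000000
00000^1
0010111
0010010
0001100
0000000
0000000
25) 0000000
0000<01
0010111
0010010
0001100
0000000
0000000
26) 0000^00
0000101
0010111
0010010
0001100
0000000
0000000
27) 00001>0
0000101
0010111
0010010
0001100
0000000
0000000
28) 0000110
00001v1
0010111
0010010
0001100
0000000
0000000
29) 0000110
0000<11
0010111
0010010
0001100
0000000
0000000
30) 0000110
0000011
0010v11
0010010
0001100
0000000
0000000
31) 0000110
0000011
00100>1
0010010
0001100
0000000
0000000
32) 0000110
00000^1
0010001
0010010
0001100
0000000
0000000
33) 0000110
0000<01
0010001
0010010
0001100
0000000
0000000
34) 0000^10
0000101
0010001
0010010
0001100
0000000
0000000
35) 000<010
0000101
0010001
0010010
0001100
0000000
0000000
36) 0001010
0000101
0010001
0010010
0001100
0000000
000^000
37) 0001010
0000101
0010001
0010010
0001100
0000000
0001>00
38) 0001v10
0000101
0010001
0010010
0001100
0000000
0001100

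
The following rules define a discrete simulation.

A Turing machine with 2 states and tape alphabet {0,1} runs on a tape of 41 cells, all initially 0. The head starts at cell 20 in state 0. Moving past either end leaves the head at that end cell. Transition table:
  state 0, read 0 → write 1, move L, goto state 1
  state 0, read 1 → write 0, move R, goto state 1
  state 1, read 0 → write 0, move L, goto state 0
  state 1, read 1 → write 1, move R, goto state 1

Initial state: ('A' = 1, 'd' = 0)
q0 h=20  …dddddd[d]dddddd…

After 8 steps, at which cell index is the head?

gen 0: q0 h=20  …dddddd[d]dddddd…
gen 1: q1 h=19  …dddddd[d]Addddd…
gen 2: q0 h=18  …dddddd[d]dAdddd…
gen 3: q1 h=17  …dddddd[d]AdAddd…
gen 4: q0 h=16  …dddddd[d]dAdAdd…
gen 5: q1 h=15  …dddddd[d]AdAdAd…
gen 6: q0 h=14  …dddddd[d]dAdAdA…
gen 7: q1 h=13  …dddddd[d]AdAdAd…
gen 8: q0 h=12  …dddddd[d]dAdAdA…

12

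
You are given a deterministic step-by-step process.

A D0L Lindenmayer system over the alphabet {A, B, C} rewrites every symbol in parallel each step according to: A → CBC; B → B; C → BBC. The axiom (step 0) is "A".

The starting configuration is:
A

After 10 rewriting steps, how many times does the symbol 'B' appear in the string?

step 0: A
step 1: CBC
step 2: BBCBBBC
step 3: BBBBCBBBBBC
step 4: BBBBBBCBBBBBBBC
step 5: BBBBBBBBCBBBBBBBBBC
step 6: BBBBBBBBBBCBBBBBBBBBBBC
step 7: BBBBBBBBBBBBCBBBBBBBBBBBBBC
step 8: BBBBBBBBBBBBBBCBBBBBBBBBBBBBBBC
step 9: BBBBBBBBBBBBBBBBCBBBBBBBBBBBBBBBBBC
step 10: BBBBBBBBBBBBBBBBBBCBBBBBBBBBBBBBBBBBBBC

37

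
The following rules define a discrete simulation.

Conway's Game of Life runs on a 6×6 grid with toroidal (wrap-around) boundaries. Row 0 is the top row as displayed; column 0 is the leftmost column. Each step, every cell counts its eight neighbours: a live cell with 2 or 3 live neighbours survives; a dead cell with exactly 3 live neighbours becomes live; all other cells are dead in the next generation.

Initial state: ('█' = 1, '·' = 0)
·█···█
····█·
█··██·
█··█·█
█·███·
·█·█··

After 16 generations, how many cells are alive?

k=0  ·█···█
····█·
█··██·
█··█·█
█·███·
·█·█··
k=1  █·█·█·
█··██·
█··█··
█·····
█·····
·█·█·█
k=2  █·█···
█·█·█·
██·██·
██···█
██···█
·█████
k=3  █·····
█·█·█·
···██·
······
···█··
···██·
k=4  ·█··█·
·█··█·
···███
···██·
···██·
···██·
k=5  ··█·██
█·█···
··█··█
··█···
··█··█
··█··█
k=6  █·█·██
█·█·█·
··██··
·███··
·███··
███··█
k=7  ··█·█·
█·█·█·
····█·
····█·
····█·
······
k=8  ·█···█
·█··█·
····█·
···███
······
···█··
k=9  █·█·█·
█···██
······
···███
···█··
······
k=10  ██·██·
██·██·
█··█··
···██·
···█··
···█··
k=11  ██····
······
██····
··███·
··██··
···█··
k=12  ······
······
·███··
····█·
······
·█·█··
k=13  ······
··█···
··██··
··██··
······
······
k=14  ······
··██··
·█····
··██··
······
······
k=15  ······
··█···
·█····
··█···
······
······
k=16  ······
······
·██···
······
······
······

2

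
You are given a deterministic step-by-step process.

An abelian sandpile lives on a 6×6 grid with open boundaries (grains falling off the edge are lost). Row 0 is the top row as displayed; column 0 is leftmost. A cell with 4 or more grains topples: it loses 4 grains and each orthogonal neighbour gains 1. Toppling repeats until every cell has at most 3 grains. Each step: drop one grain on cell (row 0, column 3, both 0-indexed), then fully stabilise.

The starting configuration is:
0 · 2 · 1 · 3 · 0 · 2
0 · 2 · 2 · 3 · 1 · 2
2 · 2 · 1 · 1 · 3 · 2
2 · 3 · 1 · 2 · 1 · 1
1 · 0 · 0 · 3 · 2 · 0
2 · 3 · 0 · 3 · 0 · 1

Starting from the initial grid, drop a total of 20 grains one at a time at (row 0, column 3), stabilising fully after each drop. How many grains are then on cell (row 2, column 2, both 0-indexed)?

1

k=0  0 · 2 · 1 · 3 · 0 · 2
0 · 2 · 2 · 3 · 1 · 2
2 · 2 · 1 · 1 · 3 · 2
2 · 3 · 1 · 2 · 1 · 1
1 · 0 · 0 · 3 · 2 · 0
2 · 3 · 0 · 3 · 0 · 1
k=1  0 · 2 · 2 · 1 · 1 · 2
0 · 2 · 3 · 0 · 2 · 2
2 · 2 · 1 · 2 · 3 · 2
2 · 3 · 1 · 2 · 1 · 1
1 · 0 · 0 · 3 · 2 · 0
2 · 3 · 0 · 3 · 0 · 1
k=2  0 · 2 · 2 · 2 · 1 · 2
0 · 2 · 3 · 0 · 2 · 2
2 · 2 · 1 · 2 · 3 · 2
2 · 3 · 1 · 2 · 1 · 1
1 · 0 · 0 · 3 · 2 · 0
2 · 3 · 0 · 3 · 0 · 1
k=3  0 · 2 · 2 · 3 · 1 · 2
0 · 2 · 3 · 0 · 2 · 2
2 · 2 · 1 · 2 · 3 · 2
2 · 3 · 1 · 2 · 1 · 1
1 · 0 · 0 · 3 · 2 · 0
2 · 3 · 0 · 3 · 0 · 1
k=4  0 · 2 · 3 · 0 · 2 · 2
0 · 2 · 3 · 1 · 2 · 2
2 · 2 · 1 · 2 · 3 · 2
2 · 3 · 1 · 2 · 1 · 1
1 · 0 · 0 · 3 · 2 · 0
2 · 3 · 0 · 3 · 0 · 1
k=5  0 · 2 · 3 · 1 · 2 · 2
0 · 2 · 3 · 1 · 2 · 2
2 · 2 · 1 · 2 · 3 · 2
2 · 3 · 1 · 2 · 1 · 1
1 · 0 · 0 · 3 · 2 · 0
2 · 3 · 0 · 3 · 0 · 1
k=6  0 · 2 · 3 · 2 · 2 · 2
0 · 2 · 3 · 1 · 2 · 2
2 · 2 · 1 · 2 · 3 · 2
2 · 3 · 1 · 2 · 1 · 1
1 · 0 · 0 · 3 · 2 · 0
2 · 3 · 0 · 3 · 0 · 1
k=7  0 · 2 · 3 · 3 · 2 · 2
0 · 2 · 3 · 1 · 2 · 2
2 · 2 · 1 · 2 · 3 · 2
2 · 3 · 1 · 2 · 1 · 1
1 · 0 · 0 · 3 · 2 · 0
2 · 3 · 0 · 3 · 0 · 1
k=8  0 · 3 · 1 · 1 · 3 · 2
0 · 3 · 0 · 3 · 2 · 2
2 · 2 · 2 · 2 · 3 · 2
2 · 3 · 1 · 2 · 1 · 1
1 · 0 · 0 · 3 · 2 · 0
2 · 3 · 0 · 3 · 0 · 1
k=9  0 · 3 · 1 · 2 · 3 · 2
0 · 3 · 0 · 3 · 2 · 2
2 · 2 · 2 · 2 · 3 · 2
2 · 3 · 1 · 2 · 1 · 1
1 · 0 · 0 · 3 · 2 · 0
2 · 3 · 0 · 3 · 0 · 1
k=10  0 · 3 · 1 · 3 · 3 · 2
0 · 3 · 0 · 3 · 2 · 2
2 · 2 · 2 · 2 · 3 · 2
2 · 3 · 1 · 2 · 1 · 1
1 · 0 · 0 · 3 · 2 · 0
2 · 3 · 0 · 3 · 0 · 1
k=11  0 · 3 · 2 · 2 · 1 · 3
0 · 3 · 1 · 2 · 1 · 3
2 · 2 · 3 · 0 · 1 · 3
2 · 3 · 1 · 3 · 2 · 1
1 · 0 · 0 · 3 · 2 · 0
2 · 3 · 0 · 3 · 0 · 1
k=12  0 · 3 · 2 · 3 · 1 · 3
0 · 3 · 1 · 2 · 1 · 3
2 · 2 · 3 · 0 · 1 · 3
2 · 3 · 1 · 3 · 2 · 1
1 · 0 · 0 · 3 · 2 · 0
2 · 3 · 0 · 3 · 0 · 1
k=13  0 · 3 · 3 · 0 · 2 · 3
0 · 3 · 1 · 3 · 1 · 3
2 · 2 · 3 · 0 · 1 · 3
2 · 3 · 1 · 3 · 2 · 1
1 · 0 · 0 · 3 · 2 · 0
2 · 3 · 0 · 3 · 0 · 1
k=14  0 · 3 · 3 · 1 · 2 · 3
0 · 3 · 1 · 3 · 1 · 3
2 · 2 · 3 · 0 · 1 · 3
2 · 3 · 1 · 3 · 2 · 1
1 · 0 · 0 · 3 · 2 · 0
2 · 3 · 0 · 3 · 0 · 1
k=15  0 · 3 · 3 · 2 · 2 · 3
0 · 3 · 1 · 3 · 1 · 3
2 · 2 · 3 · 0 · 1 · 3
2 · 3 · 1 · 3 · 2 · 1
1 · 0 · 0 · 3 · 2 · 0
2 · 3 · 0 · 3 · 0 · 1
k=16  0 · 3 · 3 · 3 · 2 · 3
0 · 3 · 1 · 3 · 1 · 3
2 · 2 · 3 · 0 · 1 · 3
2 · 3 · 1 · 3 · 2 · 1
1 · 0 · 0 · 3 · 2 · 0
2 · 3 · 0 · 3 · 0 · 1
k=17  1 · 1 · 2 · 2 · 3 · 3
1 · 2 · 1 · 1 · 2 · 3
3 · 1 · 1 · 2 · 1 · 3
3 · 0 · 3 · 3 · 2 · 1
1 · 1 · 0 · 3 · 2 · 0
2 · 3 · 0 · 3 · 0 · 1
k=18  1 · 1 · 2 · 3 · 3 · 3
1 · 2 · 1 · 1 · 2 · 3
3 · 1 · 1 · 2 · 1 · 3
3 · 0 · 3 · 3 · 2 · 1
1 · 1 · 0 · 3 · 2 · 0
2 · 3 · 0 · 3 · 0 · 1
k=19  1 · 1 · 3 · 1 · 2 · 1
1 · 2 · 1 · 3 · 0 · 2
3 · 1 · 1 · 2 · 3 · 0
3 · 0 · 3 · 3 · 2 · 2
1 · 1 · 0 · 3 · 2 · 0
2 · 3 · 0 · 3 · 0 · 1
k=20  1 · 1 · 3 · 2 · 2 · 1
1 · 2 · 1 · 3 · 0 · 2
3 · 1 · 1 · 2 · 3 · 0
3 · 0 · 3 · 3 · 2 · 2
1 · 1 · 0 · 3 · 2 · 0
2 · 3 · 0 · 3 · 0 · 1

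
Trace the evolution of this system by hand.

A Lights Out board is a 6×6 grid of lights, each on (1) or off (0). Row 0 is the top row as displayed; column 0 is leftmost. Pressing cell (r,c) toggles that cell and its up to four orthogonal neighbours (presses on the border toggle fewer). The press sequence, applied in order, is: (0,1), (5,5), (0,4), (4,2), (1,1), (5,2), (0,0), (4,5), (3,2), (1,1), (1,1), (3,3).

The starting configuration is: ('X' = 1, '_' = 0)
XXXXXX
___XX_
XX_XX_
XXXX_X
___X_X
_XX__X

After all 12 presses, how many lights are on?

18

gen 0: XXXXXX
___XX_
XX_XX_
XXXX_X
___X_X
_XX__X
gen 1: ___XXX
_X_XX_
XX_XX_
XXXX_X
___X_X
_XX__X
gen 2: ___XXX
_X_XX_
XX_XX_
XXXX_X
___X__
_XX_X_
gen 3: ______
_X_X__
XX_XX_
XXXX_X
___X__
_XX_X_
gen 4: ______
_X_X__
XX_XX_
XX_X_X
_XX___
_X__X_
gen 5: _X____
X_XX__
X__XX_
XX_X_X
_XX___
_X__X_
gen 6: _X____
X_XX__
X__XX_
XX_X_X
_X____
__XXX_
gen 7: X_____
__XX__
X__XX_
XX_X_X
_X____
__XXX_
gen 8: X_____
__XX__
X__XX_
XX_X__
_X__XX
__XXXX
gen 9: X_____
__XX__
X_XXX_
X_X___
_XX_XX
__XXXX
gen 10: XX____
XX_X__
XXXXX_
X_X___
_XX_XX
__XXXX
gen 11: X_____
__XX__
X_XXX_
X_X___
_XX_XX
__XXXX
gen 12: X_____
__XX__
X_X_X_
X__XX_
_XXXXX
__XXXX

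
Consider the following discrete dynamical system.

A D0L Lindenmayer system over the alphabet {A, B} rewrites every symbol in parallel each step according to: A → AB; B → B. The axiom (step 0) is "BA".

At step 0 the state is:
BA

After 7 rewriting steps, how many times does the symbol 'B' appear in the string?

8

k=0  BA
k=1  BAB
k=2  BABB
k=3  BABBB
k=4  BABBBB
k=5  BABBBBB
k=6  BABBBBBB
k=7  BABBBBBBB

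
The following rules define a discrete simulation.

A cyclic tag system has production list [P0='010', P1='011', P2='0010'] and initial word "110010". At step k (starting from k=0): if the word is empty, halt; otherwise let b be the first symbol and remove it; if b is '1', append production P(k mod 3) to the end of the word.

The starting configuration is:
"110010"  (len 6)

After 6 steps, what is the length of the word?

9

gen 0: "110010"  (len 6)
gen 1: "10010010"  (len 8)
gen 2: "0010010011"  (len 10)
gen 3: "010010011"  (len 9)
gen 4: "10010011"  (len 8)
gen 5: "0010011011"  (len 10)
gen 6: "010011011"  (len 9)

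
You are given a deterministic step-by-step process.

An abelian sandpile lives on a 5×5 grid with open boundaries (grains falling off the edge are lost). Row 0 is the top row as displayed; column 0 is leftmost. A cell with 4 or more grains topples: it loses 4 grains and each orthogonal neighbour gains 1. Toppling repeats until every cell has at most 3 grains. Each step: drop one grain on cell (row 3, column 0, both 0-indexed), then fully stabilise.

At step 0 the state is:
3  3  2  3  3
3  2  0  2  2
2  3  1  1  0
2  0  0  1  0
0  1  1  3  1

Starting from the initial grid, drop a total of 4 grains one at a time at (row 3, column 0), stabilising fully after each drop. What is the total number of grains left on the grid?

k=0  3  3  2  3  3
3  2  0  2  2
2  3  1  1  0
2  0  0  1  0
0  1  1  3  1
k=1  3  3  2  3  3
3  2  0  2  2
2  3  1  1  0
3  0  0  1  0
0  1  1  3  1
k=2  3  3  2  3  3
3  2  0  2  2
3  3  1  1  0
0  1  0  1  0
1  1  1  3  1
k=3  3  3  2  3  3
3  2  0  2  2
3  3  1  1  0
1  1  0  1  0
1  1  1  3  1
k=4  3  3  2  3  3
3  2  0  2  2
3  3  1  1  0
2  1  0  1  0
1  1  1  3  1

42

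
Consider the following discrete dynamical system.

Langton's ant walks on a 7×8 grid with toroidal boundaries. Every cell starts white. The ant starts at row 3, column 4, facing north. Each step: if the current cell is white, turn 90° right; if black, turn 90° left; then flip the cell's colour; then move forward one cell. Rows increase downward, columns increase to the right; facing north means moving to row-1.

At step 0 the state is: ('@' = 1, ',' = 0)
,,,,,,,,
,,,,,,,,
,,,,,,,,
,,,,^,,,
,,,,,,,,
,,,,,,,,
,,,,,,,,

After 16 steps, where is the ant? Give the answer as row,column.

gen 0: ,,,,,,,,
,,,,,,,,
,,,,,,,,
,,,,^,,,
,,,,,,,,
,,,,,,,,
,,,,,,,,
gen 1: ,,,,,,,,
,,,,,,,,
,,,,,,,,
,,,,@>,,
,,,,,,,,
,,,,,,,,
,,,,,,,,
gen 2: ,,,,,,,,
,,,,,,,,
,,,,,,,,
,,,,@@,,
,,,,,v,,
,,,,,,,,
,,,,,,,,
gen 3: ,,,,,,,,
,,,,,,,,
,,,,,,,,
,,,,@@,,
,,,,<@,,
,,,,,,,,
,,,,,,,,
gen 4: ,,,,,,,,
,,,,,,,,
,,,,,,,,
,,,,^@,,
,,,,@@,,
,,,,,,,,
,,,,,,,,
gen 5: ,,,,,,,,
,,,,,,,,
,,,,,,,,
,,,<,@,,
,,,,@@,,
,,,,,,,,
,,,,,,,,
gen 6: ,,,,,,,,
,,,,,,,,
,,,^,,,,
,,,@,@,,
,,,,@@,,
,,,,,,,,
,,,,,,,,
gen 7: ,,,,,,,,
,,,,,,,,
,,,@>,,,
,,,@,@,,
,,,,@@,,
,,,,,,,,
,,,,,,,,
gen 8: ,,,,,,,,
,,,,,,,,
,,,@@,,,
,,,@v@,,
,,,,@@,,
,,,,,,,,
,,,,,,,,
gen 9: ,,,,,,,,
,,,,,,,,
,,,@@,,,
,,,<@@,,
,,,,@@,,
,,,,,,,,
,,,,,,,,
gen 10: ,,,,,,,,
,,,,,,,,
,,,@@,,,
,,,,@@,,
,,,v@@,,
,,,,,,,,
,,,,,,,,
gen 11: ,,,,,,,,
,,,,,,,,
,,,@@,,,
,,,,@@,,
,,<@@@,,
,,,,,,,,
,,,,,,,,
gen 12: ,,,,,,,,
,,,,,,,,
,,,@@,,,
,,^,@@,,
,,@@@@,,
,,,,,,,,
,,,,,,,,
gen 13: ,,,,,,,,
,,,,,,,,
,,,@@,,,
,,@>@@,,
,,@@@@,,
,,,,,,,,
,,,,,,,,
gen 14: ,,,,,,,,
,,,,,,,,
,,,@@,,,
,,@@@@,,
,,@v@@,,
,,,,,,,,
,,,,,,,,
gen 15: ,,,,,,,,
,,,,,,,,
,,,@@,,,
,,@@@@,,
,,@,>@,,
,,,,,,,,
,,,,,,,,
gen 16: ,,,,,,,,
,,,,,,,,
,,,@@,,,
,,@@^@,,
,,@,,@,,
,,,,,,,,
,,,,,,,,

3,4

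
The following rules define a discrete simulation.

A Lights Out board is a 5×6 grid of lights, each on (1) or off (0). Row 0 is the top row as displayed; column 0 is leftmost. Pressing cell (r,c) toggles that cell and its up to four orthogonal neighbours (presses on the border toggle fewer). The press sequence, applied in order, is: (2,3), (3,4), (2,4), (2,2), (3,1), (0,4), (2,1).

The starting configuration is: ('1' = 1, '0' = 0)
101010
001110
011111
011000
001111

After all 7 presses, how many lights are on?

15

step 0: 101010
001110
011111
011000
001111
step 1: 101010
001010
010001
011100
001111
step 2: 101010
001010
010011
011011
001101
step 3: 101010
001000
010100
011001
001101
step 4: 101010
000000
001000
010001
001101
step 5: 101010
000000
011000
101001
011101
step 6: 101101
000010
011000
101001
011101
step 7: 101101
010010
100000
111001
011101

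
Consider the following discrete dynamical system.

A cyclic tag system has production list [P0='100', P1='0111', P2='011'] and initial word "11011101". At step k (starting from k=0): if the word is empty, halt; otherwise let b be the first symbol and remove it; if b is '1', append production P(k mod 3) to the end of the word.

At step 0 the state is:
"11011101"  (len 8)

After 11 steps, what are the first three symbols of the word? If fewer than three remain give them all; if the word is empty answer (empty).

011

0) "11011101"  (len 8)
1) "1011101100"  (len 10)
2) "0111011000111"  (len 13)
3) "111011000111"  (len 12)
4) "11011000111100"  (len 14)
5) "10110001111000111"  (len 17)
6) "0110001111000111011"  (len 19)
7) "110001111000111011"  (len 18)
8) "100011110001110110111"  (len 21)
9) "00011110001110110111011"  (len 23)
10) "0011110001110110111011"  (len 22)
11) "011110001110110111011"  (len 21)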